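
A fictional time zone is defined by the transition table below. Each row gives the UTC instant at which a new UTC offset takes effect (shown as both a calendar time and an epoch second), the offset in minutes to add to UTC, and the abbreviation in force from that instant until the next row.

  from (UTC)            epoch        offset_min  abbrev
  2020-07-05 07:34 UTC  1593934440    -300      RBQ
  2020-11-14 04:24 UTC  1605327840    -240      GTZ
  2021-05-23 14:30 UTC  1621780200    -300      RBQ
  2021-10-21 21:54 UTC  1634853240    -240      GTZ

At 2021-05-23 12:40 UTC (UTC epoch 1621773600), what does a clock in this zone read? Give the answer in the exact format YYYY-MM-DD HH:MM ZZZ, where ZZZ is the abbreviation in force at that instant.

2021-05-23 08:40 GTZ

Query: 2021-05-23 12:40 UTC
Rule 2/4 (GTZ, -04:00): 2020-11-14 04:24 UTC ≤ query < 2021-05-23 14:30 UTC
12·60 + 40 - 240 = 520 min
520 = 0·1440 + 520; 520 = 8·60 + 40 → 08:40, same day
→ 2021-05-23 08:40 GTZ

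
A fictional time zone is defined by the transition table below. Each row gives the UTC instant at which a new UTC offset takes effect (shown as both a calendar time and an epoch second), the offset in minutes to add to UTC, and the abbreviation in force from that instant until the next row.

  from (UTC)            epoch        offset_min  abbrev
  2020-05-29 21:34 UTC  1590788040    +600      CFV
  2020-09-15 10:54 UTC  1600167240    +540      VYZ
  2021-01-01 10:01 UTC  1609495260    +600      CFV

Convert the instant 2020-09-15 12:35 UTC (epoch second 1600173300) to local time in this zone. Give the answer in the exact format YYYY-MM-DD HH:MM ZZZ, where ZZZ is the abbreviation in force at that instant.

2020-09-15 21:35 VYZ

Query: 2020-09-15 12:35 UTC
Rule 2/3 (VYZ, +09:00): 2020-09-15 10:54 UTC ≤ query < 2021-01-01 10:01 UTC
12·60 + 35 + 540 = 1295 min
1295 = 0·1440 + 1295; 1295 = 21·60 + 35 → 21:35, same day
→ 2020-09-15 21:35 VYZ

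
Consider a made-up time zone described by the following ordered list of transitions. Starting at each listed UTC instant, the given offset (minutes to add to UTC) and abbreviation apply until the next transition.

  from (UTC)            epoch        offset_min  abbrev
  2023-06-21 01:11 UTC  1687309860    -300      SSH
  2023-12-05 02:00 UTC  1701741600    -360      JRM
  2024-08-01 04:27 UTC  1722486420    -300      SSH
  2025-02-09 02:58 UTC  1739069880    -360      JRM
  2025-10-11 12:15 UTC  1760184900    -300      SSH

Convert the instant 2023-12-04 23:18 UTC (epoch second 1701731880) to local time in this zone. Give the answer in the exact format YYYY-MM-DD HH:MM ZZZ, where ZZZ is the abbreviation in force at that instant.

2023-12-04 18:18 SSH

Query: 2023-12-04 23:18 UTC
Rule 1/5 (SSH, -05:00): 2023-06-21 01:11 UTC ≤ query < 2023-12-05 02:00 UTC
23·60 + 18 - 300 = 1098 min
1098 = 0·1440 + 1098; 1098 = 18·60 + 18 → 18:18, same day
→ 2023-12-04 18:18 SSH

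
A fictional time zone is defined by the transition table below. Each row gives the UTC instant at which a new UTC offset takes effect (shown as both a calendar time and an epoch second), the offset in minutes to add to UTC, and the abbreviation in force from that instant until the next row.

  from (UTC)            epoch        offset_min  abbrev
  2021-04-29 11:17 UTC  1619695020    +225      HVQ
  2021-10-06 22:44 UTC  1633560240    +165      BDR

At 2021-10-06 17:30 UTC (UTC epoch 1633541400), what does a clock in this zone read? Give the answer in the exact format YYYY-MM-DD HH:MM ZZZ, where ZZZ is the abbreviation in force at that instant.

2021-10-06 21:15 HVQ

Query: 2021-10-06 17:30 UTC
Rule 1/2 (HVQ, +03:45): 2021-04-29 11:17 UTC ≤ query < 2021-10-06 22:44 UTC
17·60 + 30 + 225 = 1275 min
1275 = 0·1440 + 1275; 1275 = 21·60 + 15 → 21:15, same day
→ 2021-10-06 21:15 HVQ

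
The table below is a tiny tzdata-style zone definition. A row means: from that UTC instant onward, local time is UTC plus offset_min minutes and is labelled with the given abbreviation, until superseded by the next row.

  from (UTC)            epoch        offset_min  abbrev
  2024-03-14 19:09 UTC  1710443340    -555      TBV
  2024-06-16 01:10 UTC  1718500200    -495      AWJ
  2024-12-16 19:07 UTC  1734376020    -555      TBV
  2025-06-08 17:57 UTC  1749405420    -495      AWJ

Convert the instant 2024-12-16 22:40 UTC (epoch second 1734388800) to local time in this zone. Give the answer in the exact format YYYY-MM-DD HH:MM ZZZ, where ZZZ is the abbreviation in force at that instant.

Query: 2024-12-16 22:40 UTC
Rule 3/4 (TBV, -09:15): 2024-12-16 19:07 UTC ≤ query < 2025-06-08 17:57 UTC
22·60 + 40 - 555 = 805 min
805 = 0·1440 + 805; 805 = 13·60 + 25 → 13:25, same day
→ 2024-12-16 13:25 TBV

2024-12-16 13:25 TBV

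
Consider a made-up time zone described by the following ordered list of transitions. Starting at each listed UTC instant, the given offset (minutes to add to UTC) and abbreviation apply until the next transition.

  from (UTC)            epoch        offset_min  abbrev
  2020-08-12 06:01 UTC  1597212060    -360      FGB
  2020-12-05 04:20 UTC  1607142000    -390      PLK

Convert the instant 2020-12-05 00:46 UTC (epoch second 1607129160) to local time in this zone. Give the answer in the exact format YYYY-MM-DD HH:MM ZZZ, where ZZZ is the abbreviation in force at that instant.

Query: 2020-12-05 00:46 UTC
Rule 1/2 (FGB, -06:00): 2020-08-12 06:01 UTC ≤ query < 2020-12-05 04:20 UTC
0·60 + 46 - 360 = -314 min
-314 = -1·1440 + 1126; 1126 = 18·60 + 46 → 18:46, 2020-12-05 - 1 day = 2020-12-04
→ 2020-12-04 18:46 FGB

2020-12-04 18:46 FGB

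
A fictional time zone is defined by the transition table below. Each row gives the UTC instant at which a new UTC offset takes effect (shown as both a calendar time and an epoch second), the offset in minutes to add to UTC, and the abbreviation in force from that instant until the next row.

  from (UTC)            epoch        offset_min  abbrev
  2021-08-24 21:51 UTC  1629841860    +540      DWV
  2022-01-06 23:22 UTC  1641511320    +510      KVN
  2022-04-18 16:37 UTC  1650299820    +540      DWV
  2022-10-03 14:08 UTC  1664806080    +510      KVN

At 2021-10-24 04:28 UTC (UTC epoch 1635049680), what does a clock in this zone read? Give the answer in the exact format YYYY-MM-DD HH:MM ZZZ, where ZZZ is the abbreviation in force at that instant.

2021-10-24 13:28 DWV

Query: 2021-10-24 04:28 UTC
Rule 1/4 (DWV, +09:00): 2021-08-24 21:51 UTC ≤ query < 2022-01-06 23:22 UTC
4·60 + 28 + 540 = 808 min
808 = 0·1440 + 808; 808 = 13·60 + 28 → 13:28, same day
→ 2021-10-24 13:28 DWV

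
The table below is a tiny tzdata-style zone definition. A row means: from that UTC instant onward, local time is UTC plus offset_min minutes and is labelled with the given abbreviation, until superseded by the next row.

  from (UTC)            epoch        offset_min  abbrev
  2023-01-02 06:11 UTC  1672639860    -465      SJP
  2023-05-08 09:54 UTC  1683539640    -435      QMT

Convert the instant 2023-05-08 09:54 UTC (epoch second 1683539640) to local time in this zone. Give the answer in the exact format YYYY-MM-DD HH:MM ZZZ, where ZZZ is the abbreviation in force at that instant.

2023-05-08 02:39 QMT

Query: 2023-05-08 09:54 UTC
Rule 2/2 (QMT, -07:15): 2023-05-08 09:54 UTC ≤ query < +∞
9·60 + 54 - 435 = 159 min
159 = 0·1440 + 159; 159 = 2·60 + 39 → 02:39, same day
→ 2023-05-08 02:39 QMT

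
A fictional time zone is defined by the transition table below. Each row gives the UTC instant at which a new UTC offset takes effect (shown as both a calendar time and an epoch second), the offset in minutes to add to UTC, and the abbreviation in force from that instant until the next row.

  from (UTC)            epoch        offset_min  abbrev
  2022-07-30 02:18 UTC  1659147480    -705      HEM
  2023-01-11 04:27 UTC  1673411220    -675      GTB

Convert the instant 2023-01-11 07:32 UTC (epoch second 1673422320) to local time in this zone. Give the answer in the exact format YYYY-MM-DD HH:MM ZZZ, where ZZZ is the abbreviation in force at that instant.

2023-01-10 20:17 GTB

Query: 2023-01-11 07:32 UTC
Rule 2/2 (GTB, -11:15): 2023-01-11 04:27 UTC ≤ query < +∞
7·60 + 32 - 675 = -223 min
-223 = -1·1440 + 1217; 1217 = 20·60 + 17 → 20:17, 2023-01-11 - 1 day = 2023-01-10
→ 2023-01-10 20:17 GTB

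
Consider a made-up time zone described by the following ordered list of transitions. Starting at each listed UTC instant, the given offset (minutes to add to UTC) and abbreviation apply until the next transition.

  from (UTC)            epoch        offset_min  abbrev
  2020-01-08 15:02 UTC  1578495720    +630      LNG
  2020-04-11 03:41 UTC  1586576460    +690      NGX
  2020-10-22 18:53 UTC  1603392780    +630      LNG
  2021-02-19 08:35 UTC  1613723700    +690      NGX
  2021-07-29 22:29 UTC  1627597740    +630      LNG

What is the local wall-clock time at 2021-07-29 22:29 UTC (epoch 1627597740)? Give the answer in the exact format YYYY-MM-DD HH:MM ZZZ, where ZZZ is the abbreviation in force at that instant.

2021-07-30 08:59 LNG

Query: 2021-07-29 22:29 UTC
Rule 5/5 (LNG, +10:30): 2021-07-29 22:29 UTC ≤ query < +∞
22·60 + 29 + 630 = 1979 min
1979 = 1·1440 + 539; 539 = 8·60 + 59 → 08:59, 2021-07-29 + 1 day = 2021-07-30
→ 2021-07-30 08:59 LNG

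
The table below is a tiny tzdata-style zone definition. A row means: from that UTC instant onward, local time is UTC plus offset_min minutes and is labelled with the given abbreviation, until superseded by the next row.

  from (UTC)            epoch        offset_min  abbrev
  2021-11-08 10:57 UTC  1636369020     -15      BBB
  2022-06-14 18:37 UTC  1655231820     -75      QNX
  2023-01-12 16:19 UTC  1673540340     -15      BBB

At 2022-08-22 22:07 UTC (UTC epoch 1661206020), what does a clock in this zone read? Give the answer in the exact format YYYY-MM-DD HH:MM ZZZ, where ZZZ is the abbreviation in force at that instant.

2022-08-22 20:52 QNX

Query: 2022-08-22 22:07 UTC
Rule 2/3 (QNX, -01:15): 2022-06-14 18:37 UTC ≤ query < 2023-01-12 16:19 UTC
22·60 + 7 - 75 = 1252 min
1252 = 0·1440 + 1252; 1252 = 20·60 + 52 → 20:52, same day
→ 2022-08-22 20:52 QNX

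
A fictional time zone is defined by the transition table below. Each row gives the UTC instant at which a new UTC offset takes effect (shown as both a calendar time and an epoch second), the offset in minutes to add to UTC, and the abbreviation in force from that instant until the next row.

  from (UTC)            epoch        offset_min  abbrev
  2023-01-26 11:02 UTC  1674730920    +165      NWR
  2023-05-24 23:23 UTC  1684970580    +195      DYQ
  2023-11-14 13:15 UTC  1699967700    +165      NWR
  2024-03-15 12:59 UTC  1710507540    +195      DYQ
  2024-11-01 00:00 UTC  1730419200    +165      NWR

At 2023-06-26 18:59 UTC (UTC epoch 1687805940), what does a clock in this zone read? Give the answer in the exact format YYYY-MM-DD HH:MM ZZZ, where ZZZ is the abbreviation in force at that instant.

Query: 2023-06-26 18:59 UTC
Rule 2/5 (DYQ, +03:15): 2023-05-24 23:23 UTC ≤ query < 2023-11-14 13:15 UTC
18·60 + 59 + 195 = 1334 min
1334 = 0·1440 + 1334; 1334 = 22·60 + 14 → 22:14, same day
→ 2023-06-26 22:14 DYQ

2023-06-26 22:14 DYQ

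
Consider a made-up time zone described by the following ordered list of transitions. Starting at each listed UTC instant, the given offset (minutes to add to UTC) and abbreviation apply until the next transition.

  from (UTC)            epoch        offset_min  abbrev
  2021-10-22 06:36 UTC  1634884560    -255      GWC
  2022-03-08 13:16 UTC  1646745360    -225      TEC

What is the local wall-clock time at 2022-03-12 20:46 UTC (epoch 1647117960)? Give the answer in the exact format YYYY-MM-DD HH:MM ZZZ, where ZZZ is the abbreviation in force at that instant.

Query: 2022-03-12 20:46 UTC
Rule 2/2 (TEC, -03:45): 2022-03-08 13:16 UTC ≤ query < +∞
20·60 + 46 - 225 = 1021 min
1021 = 0·1440 + 1021; 1021 = 17·60 + 1 → 17:01, same day
→ 2022-03-12 17:01 TEC

2022-03-12 17:01 TEC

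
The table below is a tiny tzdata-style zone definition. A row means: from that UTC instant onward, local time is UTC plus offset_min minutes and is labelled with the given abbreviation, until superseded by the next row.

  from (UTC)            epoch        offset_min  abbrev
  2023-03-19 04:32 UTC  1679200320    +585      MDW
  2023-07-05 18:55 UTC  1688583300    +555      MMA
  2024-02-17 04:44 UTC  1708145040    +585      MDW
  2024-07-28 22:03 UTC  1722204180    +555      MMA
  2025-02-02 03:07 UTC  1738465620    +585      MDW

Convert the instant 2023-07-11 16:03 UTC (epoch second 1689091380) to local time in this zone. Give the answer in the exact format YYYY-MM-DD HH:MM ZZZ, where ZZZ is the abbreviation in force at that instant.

2023-07-12 01:18 MMA

Query: 2023-07-11 16:03 UTC
Rule 2/5 (MMA, +09:15): 2023-07-05 18:55 UTC ≤ query < 2024-02-17 04:44 UTC
16·60 + 3 + 555 = 1518 min
1518 = 1·1440 + 78; 78 = 1·60 + 18 → 01:18, 2023-07-11 + 1 day = 2023-07-12
→ 2023-07-12 01:18 MMA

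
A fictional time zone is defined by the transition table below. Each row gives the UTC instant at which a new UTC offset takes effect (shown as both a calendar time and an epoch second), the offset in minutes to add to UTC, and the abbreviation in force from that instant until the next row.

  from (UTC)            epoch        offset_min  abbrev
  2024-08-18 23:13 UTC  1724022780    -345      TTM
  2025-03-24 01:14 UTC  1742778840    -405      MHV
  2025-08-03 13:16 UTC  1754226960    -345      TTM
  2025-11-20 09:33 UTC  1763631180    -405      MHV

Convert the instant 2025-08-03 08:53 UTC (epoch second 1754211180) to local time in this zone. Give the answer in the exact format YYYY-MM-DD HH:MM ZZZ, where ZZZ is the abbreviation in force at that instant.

2025-08-03 02:08 MHV

Query: 2025-08-03 08:53 UTC
Rule 2/4 (MHV, -06:45): 2025-03-24 01:14 UTC ≤ query < 2025-08-03 13:16 UTC
8·60 + 53 - 405 = 128 min
128 = 0·1440 + 128; 128 = 2·60 + 8 → 02:08, same day
→ 2025-08-03 02:08 MHV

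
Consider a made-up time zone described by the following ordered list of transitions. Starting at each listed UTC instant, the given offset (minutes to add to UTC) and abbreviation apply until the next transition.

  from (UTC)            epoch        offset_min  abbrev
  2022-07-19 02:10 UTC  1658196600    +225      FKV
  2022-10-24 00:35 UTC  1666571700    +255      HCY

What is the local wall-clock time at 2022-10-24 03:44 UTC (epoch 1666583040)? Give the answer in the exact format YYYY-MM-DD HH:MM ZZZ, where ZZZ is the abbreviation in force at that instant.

2022-10-24 07:59 HCY

Query: 2022-10-24 03:44 UTC
Rule 2/2 (HCY, +04:15): 2022-10-24 00:35 UTC ≤ query < +∞
3·60 + 44 + 255 = 479 min
479 = 0·1440 + 479; 479 = 7·60 + 59 → 07:59, same day
→ 2022-10-24 07:59 HCY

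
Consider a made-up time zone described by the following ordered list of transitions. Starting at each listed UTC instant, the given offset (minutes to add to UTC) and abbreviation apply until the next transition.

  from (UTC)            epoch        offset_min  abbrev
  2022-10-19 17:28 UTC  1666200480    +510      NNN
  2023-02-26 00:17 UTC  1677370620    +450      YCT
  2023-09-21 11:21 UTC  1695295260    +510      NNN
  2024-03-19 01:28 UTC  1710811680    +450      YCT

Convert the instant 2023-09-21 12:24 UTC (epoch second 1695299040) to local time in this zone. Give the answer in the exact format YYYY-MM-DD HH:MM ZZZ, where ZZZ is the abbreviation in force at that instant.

2023-09-21 20:54 NNN

Query: 2023-09-21 12:24 UTC
Rule 3/4 (NNN, +08:30): 2023-09-21 11:21 UTC ≤ query < 2024-03-19 01:28 UTC
12·60 + 24 + 510 = 1254 min
1254 = 0·1440 + 1254; 1254 = 20·60 + 54 → 20:54, same day
→ 2023-09-21 20:54 NNN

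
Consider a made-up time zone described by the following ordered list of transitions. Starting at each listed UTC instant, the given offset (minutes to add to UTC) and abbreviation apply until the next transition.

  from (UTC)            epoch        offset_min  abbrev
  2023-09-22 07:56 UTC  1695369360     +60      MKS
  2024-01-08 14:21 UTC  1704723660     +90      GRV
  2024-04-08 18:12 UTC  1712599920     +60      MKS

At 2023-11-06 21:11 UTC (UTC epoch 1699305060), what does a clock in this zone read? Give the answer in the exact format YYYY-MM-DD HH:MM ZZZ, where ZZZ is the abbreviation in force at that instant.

2023-11-06 22:11 MKS

Query: 2023-11-06 21:11 UTC
Rule 1/3 (MKS, +01:00): 2023-09-22 07:56 UTC ≤ query < 2024-01-08 14:21 UTC
21·60 + 11 + 60 = 1331 min
1331 = 0·1440 + 1331; 1331 = 22·60 + 11 → 22:11, same day
→ 2023-11-06 22:11 MKS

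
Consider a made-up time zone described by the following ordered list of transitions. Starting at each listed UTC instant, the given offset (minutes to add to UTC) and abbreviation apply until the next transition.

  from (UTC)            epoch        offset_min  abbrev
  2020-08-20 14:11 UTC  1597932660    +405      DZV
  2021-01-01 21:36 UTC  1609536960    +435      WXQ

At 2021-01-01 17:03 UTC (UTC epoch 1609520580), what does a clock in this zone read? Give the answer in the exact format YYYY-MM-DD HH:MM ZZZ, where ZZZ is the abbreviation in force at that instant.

2021-01-01 23:48 DZV

Query: 2021-01-01 17:03 UTC
Rule 1/2 (DZV, +06:45): 2020-08-20 14:11 UTC ≤ query < 2021-01-01 21:36 UTC
17·60 + 3 + 405 = 1428 min
1428 = 0·1440 + 1428; 1428 = 23·60 + 48 → 23:48, same day
→ 2021-01-01 23:48 DZV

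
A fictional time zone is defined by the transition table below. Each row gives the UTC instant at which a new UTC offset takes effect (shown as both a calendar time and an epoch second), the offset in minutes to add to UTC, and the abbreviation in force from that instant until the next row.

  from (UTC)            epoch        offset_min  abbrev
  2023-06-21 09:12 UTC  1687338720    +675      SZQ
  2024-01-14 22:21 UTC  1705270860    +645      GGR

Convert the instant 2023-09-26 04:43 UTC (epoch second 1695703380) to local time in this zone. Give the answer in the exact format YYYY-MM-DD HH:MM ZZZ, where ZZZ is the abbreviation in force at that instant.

2023-09-26 15:58 SZQ

Query: 2023-09-26 04:43 UTC
Rule 1/2 (SZQ, +11:15): 2023-06-21 09:12 UTC ≤ query < 2024-01-14 22:21 UTC
4·60 + 43 + 675 = 958 min
958 = 0·1440 + 958; 958 = 15·60 + 58 → 15:58, same day
→ 2023-09-26 15:58 SZQ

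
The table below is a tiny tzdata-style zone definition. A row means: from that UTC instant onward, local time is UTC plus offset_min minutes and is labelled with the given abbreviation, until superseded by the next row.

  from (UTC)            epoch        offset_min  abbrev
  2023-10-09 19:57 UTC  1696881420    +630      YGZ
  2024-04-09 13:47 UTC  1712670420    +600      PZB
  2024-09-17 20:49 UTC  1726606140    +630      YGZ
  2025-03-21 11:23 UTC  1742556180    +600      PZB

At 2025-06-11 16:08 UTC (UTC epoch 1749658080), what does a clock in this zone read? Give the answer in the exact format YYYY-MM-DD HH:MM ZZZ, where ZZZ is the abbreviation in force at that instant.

Query: 2025-06-11 16:08 UTC
Rule 4/4 (PZB, +10:00): 2025-03-21 11:23 UTC ≤ query < +∞
16·60 + 8 + 600 = 1568 min
1568 = 1·1440 + 128; 128 = 2·60 + 8 → 02:08, 2025-06-11 + 1 day = 2025-06-12
→ 2025-06-12 02:08 PZB

2025-06-12 02:08 PZB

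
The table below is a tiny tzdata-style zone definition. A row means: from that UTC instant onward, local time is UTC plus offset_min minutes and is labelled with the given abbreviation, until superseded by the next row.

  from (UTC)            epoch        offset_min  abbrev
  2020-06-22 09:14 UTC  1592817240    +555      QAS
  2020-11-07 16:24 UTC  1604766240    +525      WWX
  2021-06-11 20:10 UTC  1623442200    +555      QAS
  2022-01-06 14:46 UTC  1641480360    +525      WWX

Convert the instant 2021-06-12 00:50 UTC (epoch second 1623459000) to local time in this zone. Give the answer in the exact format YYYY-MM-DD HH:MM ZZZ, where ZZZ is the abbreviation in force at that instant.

2021-06-12 10:05 QAS

Query: 2021-06-12 00:50 UTC
Rule 3/4 (QAS, +09:15): 2021-06-11 20:10 UTC ≤ query < 2022-01-06 14:46 UTC
0·60 + 50 + 555 = 605 min
605 = 0·1440 + 605; 605 = 10·60 + 5 → 10:05, same day
→ 2021-06-12 10:05 QAS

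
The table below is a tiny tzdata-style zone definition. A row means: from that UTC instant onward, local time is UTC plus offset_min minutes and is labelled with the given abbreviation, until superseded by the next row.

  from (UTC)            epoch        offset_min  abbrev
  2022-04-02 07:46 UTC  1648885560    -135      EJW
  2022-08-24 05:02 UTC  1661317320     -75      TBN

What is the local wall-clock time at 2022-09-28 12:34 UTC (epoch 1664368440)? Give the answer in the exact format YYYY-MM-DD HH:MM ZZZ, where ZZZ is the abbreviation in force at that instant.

2022-09-28 11:19 TBN

Query: 2022-09-28 12:34 UTC
Rule 2/2 (TBN, -01:15): 2022-08-24 05:02 UTC ≤ query < +∞
12·60 + 34 - 75 = 679 min
679 = 0·1440 + 679; 679 = 11·60 + 19 → 11:19, same day
→ 2022-09-28 11:19 TBN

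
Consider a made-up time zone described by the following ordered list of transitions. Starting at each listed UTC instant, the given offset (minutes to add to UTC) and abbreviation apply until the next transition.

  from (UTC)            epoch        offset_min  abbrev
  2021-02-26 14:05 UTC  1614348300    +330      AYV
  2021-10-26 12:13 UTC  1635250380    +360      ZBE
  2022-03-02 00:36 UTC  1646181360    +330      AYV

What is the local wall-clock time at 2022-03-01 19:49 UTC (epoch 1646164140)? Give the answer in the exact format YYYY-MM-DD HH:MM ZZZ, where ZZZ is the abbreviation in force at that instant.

Query: 2022-03-01 19:49 UTC
Rule 2/3 (ZBE, +06:00): 2021-10-26 12:13 UTC ≤ query < 2022-03-02 00:36 UTC
19·60 + 49 + 360 = 1549 min
1549 = 1·1440 + 109; 109 = 1·60 + 49 → 01:49, 2022-03-01 + 1 day = 2022-03-02
→ 2022-03-02 01:49 ZBE

2022-03-02 01:49 ZBE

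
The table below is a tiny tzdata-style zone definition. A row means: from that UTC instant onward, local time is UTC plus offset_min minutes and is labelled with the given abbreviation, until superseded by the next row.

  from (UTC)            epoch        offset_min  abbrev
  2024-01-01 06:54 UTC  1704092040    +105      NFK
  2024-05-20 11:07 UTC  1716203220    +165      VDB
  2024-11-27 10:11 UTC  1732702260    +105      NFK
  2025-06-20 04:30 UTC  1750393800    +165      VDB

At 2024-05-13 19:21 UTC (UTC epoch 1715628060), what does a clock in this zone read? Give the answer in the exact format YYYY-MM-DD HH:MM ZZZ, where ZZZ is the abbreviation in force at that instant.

2024-05-13 21:06 NFK

Query: 2024-05-13 19:21 UTC
Rule 1/4 (NFK, +01:45): 2024-01-01 06:54 UTC ≤ query < 2024-05-20 11:07 UTC
19·60 + 21 + 105 = 1266 min
1266 = 0·1440 + 1266; 1266 = 21·60 + 6 → 21:06, same day
→ 2024-05-13 21:06 NFK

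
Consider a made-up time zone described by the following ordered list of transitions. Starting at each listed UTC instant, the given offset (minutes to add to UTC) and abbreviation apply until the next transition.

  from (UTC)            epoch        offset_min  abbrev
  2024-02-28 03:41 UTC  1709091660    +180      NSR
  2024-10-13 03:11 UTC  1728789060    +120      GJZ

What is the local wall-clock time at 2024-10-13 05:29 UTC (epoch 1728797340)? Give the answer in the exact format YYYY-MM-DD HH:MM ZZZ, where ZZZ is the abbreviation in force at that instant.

Query: 2024-10-13 05:29 UTC
Rule 2/2 (GJZ, +02:00): 2024-10-13 03:11 UTC ≤ query < +∞
5·60 + 29 + 120 = 449 min
449 = 0·1440 + 449; 449 = 7·60 + 29 → 07:29, same day
→ 2024-10-13 07:29 GJZ

2024-10-13 07:29 GJZ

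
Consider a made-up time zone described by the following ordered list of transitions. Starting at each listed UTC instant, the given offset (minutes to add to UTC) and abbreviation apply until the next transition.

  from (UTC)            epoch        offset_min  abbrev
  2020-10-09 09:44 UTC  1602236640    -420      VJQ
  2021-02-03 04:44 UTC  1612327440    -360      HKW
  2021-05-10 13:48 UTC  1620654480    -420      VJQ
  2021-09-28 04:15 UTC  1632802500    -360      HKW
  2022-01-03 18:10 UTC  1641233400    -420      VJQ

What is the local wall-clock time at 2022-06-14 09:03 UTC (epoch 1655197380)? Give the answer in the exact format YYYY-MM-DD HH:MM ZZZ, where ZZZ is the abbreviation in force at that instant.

Query: 2022-06-14 09:03 UTC
Rule 5/5 (VJQ, -07:00): 2022-01-03 18:10 UTC ≤ query < +∞
9·60 + 3 - 420 = 123 min
123 = 0·1440 + 123; 123 = 2·60 + 3 → 02:03, same day
→ 2022-06-14 02:03 VJQ

2022-06-14 02:03 VJQ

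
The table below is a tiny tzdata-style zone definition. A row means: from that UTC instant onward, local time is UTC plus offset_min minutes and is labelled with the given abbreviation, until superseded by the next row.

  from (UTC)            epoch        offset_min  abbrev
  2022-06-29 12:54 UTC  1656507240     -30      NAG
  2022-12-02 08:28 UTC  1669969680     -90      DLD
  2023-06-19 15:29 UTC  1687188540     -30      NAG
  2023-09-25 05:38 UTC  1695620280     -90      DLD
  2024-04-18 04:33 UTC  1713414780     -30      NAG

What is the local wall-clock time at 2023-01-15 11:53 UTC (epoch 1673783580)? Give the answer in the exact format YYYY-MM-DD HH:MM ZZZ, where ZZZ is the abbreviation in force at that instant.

Query: 2023-01-15 11:53 UTC
Rule 2/5 (DLD, -01:30): 2022-12-02 08:28 UTC ≤ query < 2023-06-19 15:29 UTC
11·60 + 53 - 90 = 623 min
623 = 0·1440 + 623; 623 = 10·60 + 23 → 10:23, same day
→ 2023-01-15 10:23 DLD

2023-01-15 10:23 DLD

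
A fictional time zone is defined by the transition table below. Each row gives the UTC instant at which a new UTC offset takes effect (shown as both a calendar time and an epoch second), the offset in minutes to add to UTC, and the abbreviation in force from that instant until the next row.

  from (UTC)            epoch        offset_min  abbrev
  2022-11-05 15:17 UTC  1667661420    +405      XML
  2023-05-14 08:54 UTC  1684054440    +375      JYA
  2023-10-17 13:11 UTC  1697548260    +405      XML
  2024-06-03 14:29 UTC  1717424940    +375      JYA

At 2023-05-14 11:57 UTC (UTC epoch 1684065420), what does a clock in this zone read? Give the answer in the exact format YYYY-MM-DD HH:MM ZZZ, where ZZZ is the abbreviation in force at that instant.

Query: 2023-05-14 11:57 UTC
Rule 2/4 (JYA, +06:15): 2023-05-14 08:54 UTC ≤ query < 2023-10-17 13:11 UTC
11·60 + 57 + 375 = 1092 min
1092 = 0·1440 + 1092; 1092 = 18·60 + 12 → 18:12, same day
→ 2023-05-14 18:12 JYA

2023-05-14 18:12 JYA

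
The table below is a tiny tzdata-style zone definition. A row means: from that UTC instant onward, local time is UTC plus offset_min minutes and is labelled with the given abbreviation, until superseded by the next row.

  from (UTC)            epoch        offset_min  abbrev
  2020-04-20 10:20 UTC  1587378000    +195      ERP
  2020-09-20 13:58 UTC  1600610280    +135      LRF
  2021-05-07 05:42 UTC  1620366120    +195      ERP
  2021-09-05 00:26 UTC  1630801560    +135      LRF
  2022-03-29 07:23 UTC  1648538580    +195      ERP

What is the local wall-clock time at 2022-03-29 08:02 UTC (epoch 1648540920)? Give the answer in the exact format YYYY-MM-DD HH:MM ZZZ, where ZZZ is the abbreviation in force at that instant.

Query: 2022-03-29 08:02 UTC
Rule 5/5 (ERP, +03:15): 2022-03-29 07:23 UTC ≤ query < +∞
8·60 + 2 + 195 = 677 min
677 = 0·1440 + 677; 677 = 11·60 + 17 → 11:17, same day
→ 2022-03-29 11:17 ERP

2022-03-29 11:17 ERP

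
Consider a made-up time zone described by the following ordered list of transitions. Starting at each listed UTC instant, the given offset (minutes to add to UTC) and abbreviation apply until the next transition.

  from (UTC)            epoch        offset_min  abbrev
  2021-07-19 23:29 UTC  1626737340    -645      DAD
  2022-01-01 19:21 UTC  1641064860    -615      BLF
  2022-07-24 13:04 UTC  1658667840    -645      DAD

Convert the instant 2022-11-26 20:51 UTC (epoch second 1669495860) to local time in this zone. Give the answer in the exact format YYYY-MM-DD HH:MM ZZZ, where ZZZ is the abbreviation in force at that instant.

2022-11-26 10:06 DAD

Query: 2022-11-26 20:51 UTC
Rule 3/3 (DAD, -10:45): 2022-07-24 13:04 UTC ≤ query < +∞
20·60 + 51 - 645 = 606 min
606 = 0·1440 + 606; 606 = 10·60 + 6 → 10:06, same day
→ 2022-11-26 10:06 DAD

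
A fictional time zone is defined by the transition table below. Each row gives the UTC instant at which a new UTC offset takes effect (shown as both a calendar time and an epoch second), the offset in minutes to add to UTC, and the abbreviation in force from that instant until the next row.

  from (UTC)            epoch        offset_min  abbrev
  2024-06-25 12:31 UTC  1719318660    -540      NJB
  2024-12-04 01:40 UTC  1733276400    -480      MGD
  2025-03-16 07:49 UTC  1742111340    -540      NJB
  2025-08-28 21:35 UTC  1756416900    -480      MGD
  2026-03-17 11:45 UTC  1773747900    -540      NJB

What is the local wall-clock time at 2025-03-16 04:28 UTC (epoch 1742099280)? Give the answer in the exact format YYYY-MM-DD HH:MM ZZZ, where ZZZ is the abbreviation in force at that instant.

2025-03-15 20:28 MGD

Query: 2025-03-16 04:28 UTC
Rule 2/5 (MGD, -08:00): 2024-12-04 01:40 UTC ≤ query < 2025-03-16 07:49 UTC
4·60 + 28 - 480 = -212 min
-212 = -1·1440 + 1228; 1228 = 20·60 + 28 → 20:28, 2025-03-16 - 1 day = 2025-03-15
→ 2025-03-15 20:28 MGD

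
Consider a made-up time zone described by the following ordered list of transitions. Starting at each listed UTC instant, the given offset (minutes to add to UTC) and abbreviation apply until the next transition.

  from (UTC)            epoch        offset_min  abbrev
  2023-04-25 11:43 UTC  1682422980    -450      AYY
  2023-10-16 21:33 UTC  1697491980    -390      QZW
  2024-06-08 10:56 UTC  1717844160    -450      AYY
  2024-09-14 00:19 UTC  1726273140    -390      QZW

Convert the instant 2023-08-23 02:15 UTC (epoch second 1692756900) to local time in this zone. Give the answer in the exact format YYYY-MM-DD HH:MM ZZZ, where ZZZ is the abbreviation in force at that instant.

Query: 2023-08-23 02:15 UTC
Rule 1/4 (AYY, -07:30): 2023-04-25 11:43 UTC ≤ query < 2023-10-16 21:33 UTC
2·60 + 15 - 450 = -315 min
-315 = -1·1440 + 1125; 1125 = 18·60 + 45 → 18:45, 2023-08-23 - 1 day = 2023-08-22
→ 2023-08-22 18:45 AYY

2023-08-22 18:45 AYY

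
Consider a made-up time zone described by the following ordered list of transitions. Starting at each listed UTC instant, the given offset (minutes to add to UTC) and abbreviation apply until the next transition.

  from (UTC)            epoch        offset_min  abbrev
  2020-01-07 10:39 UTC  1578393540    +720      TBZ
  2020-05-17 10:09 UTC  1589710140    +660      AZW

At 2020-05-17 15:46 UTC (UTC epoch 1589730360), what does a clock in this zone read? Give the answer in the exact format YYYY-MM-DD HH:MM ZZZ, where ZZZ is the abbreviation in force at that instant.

Query: 2020-05-17 15:46 UTC
Rule 2/2 (AZW, +11:00): 2020-05-17 10:09 UTC ≤ query < +∞
15·60 + 46 + 660 = 1606 min
1606 = 1·1440 + 166; 166 = 2·60 + 46 → 02:46, 2020-05-17 + 1 day = 2020-05-18
→ 2020-05-18 02:46 AZW

2020-05-18 02:46 AZW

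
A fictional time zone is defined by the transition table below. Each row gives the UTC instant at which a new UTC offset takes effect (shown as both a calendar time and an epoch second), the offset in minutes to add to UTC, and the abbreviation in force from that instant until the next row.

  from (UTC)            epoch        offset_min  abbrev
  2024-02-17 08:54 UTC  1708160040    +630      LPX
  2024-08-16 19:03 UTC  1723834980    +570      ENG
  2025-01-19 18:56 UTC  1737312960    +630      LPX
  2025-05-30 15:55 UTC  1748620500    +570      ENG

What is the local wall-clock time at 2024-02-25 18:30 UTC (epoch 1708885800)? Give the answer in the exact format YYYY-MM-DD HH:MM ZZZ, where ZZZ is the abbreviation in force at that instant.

2024-02-26 05:00 LPX

Query: 2024-02-25 18:30 UTC
Rule 1/4 (LPX, +10:30): 2024-02-17 08:54 UTC ≤ query < 2024-08-16 19:03 UTC
18·60 + 30 + 630 = 1740 min
1740 = 1·1440 + 300; 300 = 5·60 + 0 → 05:00, 2024-02-25 + 1 day = 2024-02-26
→ 2024-02-26 05:00 LPX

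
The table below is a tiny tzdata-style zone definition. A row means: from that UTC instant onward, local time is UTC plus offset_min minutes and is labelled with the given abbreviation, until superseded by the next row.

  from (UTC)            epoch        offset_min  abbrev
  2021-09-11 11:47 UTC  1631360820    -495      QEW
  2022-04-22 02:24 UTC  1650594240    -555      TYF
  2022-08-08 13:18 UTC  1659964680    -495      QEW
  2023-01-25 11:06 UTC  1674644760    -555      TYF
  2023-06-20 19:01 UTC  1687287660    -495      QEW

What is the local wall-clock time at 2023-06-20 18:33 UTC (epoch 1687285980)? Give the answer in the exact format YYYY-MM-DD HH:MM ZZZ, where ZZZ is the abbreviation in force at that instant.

Query: 2023-06-20 18:33 UTC
Rule 4/5 (TYF, -09:15): 2023-01-25 11:06 UTC ≤ query < 2023-06-20 19:01 UTC
18·60 + 33 - 555 = 558 min
558 = 0·1440 + 558; 558 = 9·60 + 18 → 09:18, same day
→ 2023-06-20 09:18 TYF

2023-06-20 09:18 TYF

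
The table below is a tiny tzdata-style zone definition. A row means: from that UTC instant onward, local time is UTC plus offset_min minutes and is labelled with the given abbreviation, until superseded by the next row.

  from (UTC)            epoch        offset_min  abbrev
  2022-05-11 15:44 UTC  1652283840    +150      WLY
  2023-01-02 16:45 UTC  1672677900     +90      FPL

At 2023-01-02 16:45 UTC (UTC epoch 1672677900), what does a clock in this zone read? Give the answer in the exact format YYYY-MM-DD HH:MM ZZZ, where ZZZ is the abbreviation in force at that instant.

2023-01-02 18:15 FPL

Query: 2023-01-02 16:45 UTC
Rule 2/2 (FPL, +01:30): 2023-01-02 16:45 UTC ≤ query < +∞
16·60 + 45 + 90 = 1095 min
1095 = 0·1440 + 1095; 1095 = 18·60 + 15 → 18:15, same day
→ 2023-01-02 18:15 FPL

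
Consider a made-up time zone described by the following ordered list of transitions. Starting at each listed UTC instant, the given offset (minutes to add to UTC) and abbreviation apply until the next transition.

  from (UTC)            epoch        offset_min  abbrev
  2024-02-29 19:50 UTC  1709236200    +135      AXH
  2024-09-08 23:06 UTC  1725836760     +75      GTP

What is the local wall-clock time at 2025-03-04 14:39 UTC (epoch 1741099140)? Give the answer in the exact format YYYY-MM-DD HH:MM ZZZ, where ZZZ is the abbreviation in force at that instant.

Query: 2025-03-04 14:39 UTC
Rule 2/2 (GTP, +01:15): 2024-09-08 23:06 UTC ≤ query < +∞
14·60 + 39 + 75 = 954 min
954 = 0·1440 + 954; 954 = 15·60 + 54 → 15:54, same day
→ 2025-03-04 15:54 GTP

2025-03-04 15:54 GTP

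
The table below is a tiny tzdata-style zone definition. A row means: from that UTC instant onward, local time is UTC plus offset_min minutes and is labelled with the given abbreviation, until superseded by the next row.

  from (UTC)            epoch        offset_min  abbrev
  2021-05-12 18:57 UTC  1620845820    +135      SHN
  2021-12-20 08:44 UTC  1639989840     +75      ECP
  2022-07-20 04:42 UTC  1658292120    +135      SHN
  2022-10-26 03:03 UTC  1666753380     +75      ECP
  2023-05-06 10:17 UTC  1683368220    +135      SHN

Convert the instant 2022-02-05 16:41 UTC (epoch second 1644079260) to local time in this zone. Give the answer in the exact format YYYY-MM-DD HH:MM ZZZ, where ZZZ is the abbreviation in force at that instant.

Query: 2022-02-05 16:41 UTC
Rule 2/5 (ECP, +01:15): 2021-12-20 08:44 UTC ≤ query < 2022-07-20 04:42 UTC
16·60 + 41 + 75 = 1076 min
1076 = 0·1440 + 1076; 1076 = 17·60 + 56 → 17:56, same day
→ 2022-02-05 17:56 ECP

2022-02-05 17:56 ECP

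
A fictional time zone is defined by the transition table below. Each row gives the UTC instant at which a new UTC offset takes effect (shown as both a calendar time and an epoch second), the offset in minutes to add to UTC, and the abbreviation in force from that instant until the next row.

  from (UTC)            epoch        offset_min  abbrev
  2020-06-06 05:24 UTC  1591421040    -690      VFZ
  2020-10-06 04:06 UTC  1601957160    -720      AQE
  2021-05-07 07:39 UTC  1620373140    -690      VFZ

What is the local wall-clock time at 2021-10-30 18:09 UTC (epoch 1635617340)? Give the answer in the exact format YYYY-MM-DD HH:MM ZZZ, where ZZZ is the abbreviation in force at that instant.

2021-10-30 06:39 VFZ

Query: 2021-10-30 18:09 UTC
Rule 3/3 (VFZ, -11:30): 2021-05-07 07:39 UTC ≤ query < +∞
18·60 + 9 - 690 = 399 min
399 = 0·1440 + 399; 399 = 6·60 + 39 → 06:39, same day
→ 2021-10-30 06:39 VFZ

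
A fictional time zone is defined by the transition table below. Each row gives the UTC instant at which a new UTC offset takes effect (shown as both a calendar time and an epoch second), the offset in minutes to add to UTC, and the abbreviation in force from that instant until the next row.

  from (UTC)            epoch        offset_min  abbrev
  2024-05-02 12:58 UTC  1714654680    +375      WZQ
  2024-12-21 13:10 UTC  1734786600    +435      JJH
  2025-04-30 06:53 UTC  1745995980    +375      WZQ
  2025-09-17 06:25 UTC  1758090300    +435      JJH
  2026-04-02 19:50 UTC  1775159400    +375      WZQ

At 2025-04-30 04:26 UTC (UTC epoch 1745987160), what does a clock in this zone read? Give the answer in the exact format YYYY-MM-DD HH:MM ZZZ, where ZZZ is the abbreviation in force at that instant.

Query: 2025-04-30 04:26 UTC
Rule 2/5 (JJH, +07:15): 2024-12-21 13:10 UTC ≤ query < 2025-04-30 06:53 UTC
4·60 + 26 + 435 = 701 min
701 = 0·1440 + 701; 701 = 11·60 + 41 → 11:41, same day
→ 2025-04-30 11:41 JJH

2025-04-30 11:41 JJH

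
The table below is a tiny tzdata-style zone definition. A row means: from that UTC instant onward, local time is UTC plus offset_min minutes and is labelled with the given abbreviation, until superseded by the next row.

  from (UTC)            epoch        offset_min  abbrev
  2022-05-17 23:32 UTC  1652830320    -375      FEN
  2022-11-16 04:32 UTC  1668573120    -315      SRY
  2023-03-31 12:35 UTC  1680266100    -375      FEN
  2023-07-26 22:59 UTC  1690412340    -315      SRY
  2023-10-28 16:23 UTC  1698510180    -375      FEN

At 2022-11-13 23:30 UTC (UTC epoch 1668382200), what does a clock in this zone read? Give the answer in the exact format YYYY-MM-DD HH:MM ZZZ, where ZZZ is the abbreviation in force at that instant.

Query: 2022-11-13 23:30 UTC
Rule 1/5 (FEN, -06:15): 2022-05-17 23:32 UTC ≤ query < 2022-11-16 04:32 UTC
23·60 + 30 - 375 = 1035 min
1035 = 0·1440 + 1035; 1035 = 17·60 + 15 → 17:15, same day
→ 2022-11-13 17:15 FEN

2022-11-13 17:15 FEN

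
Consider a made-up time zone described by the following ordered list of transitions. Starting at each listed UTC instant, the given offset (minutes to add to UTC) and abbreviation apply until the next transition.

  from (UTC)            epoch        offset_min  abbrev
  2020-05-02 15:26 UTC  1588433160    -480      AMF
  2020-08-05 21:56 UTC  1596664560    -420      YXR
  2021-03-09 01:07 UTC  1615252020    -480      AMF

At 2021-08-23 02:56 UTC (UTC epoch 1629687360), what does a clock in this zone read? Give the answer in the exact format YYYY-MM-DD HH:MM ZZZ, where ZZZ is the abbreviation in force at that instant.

Query: 2021-08-23 02:56 UTC
Rule 3/3 (AMF, -08:00): 2021-03-09 01:07 UTC ≤ query < +∞
2·60 + 56 - 480 = -304 min
-304 = -1·1440 + 1136; 1136 = 18·60 + 56 → 18:56, 2021-08-23 - 1 day = 2021-08-22
→ 2021-08-22 18:56 AMF

2021-08-22 18:56 AMF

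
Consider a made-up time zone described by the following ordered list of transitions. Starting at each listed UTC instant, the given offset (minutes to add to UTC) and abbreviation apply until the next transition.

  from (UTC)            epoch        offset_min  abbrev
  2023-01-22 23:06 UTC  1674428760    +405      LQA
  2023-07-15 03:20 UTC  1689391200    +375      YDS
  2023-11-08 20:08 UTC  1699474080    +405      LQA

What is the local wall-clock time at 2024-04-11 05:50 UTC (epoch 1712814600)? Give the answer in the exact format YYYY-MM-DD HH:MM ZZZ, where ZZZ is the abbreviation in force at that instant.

2024-04-11 12:35 LQA

Query: 2024-04-11 05:50 UTC
Rule 3/3 (LQA, +06:45): 2023-11-08 20:08 UTC ≤ query < +∞
5·60 + 50 + 405 = 755 min
755 = 0·1440 + 755; 755 = 12·60 + 35 → 12:35, same day
→ 2024-04-11 12:35 LQA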